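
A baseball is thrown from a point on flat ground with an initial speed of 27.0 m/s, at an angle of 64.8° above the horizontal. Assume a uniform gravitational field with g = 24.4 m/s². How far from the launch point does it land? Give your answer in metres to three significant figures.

Resolve: vₓ = 27.00 cos 64.8° = 11.50 m/s and v_y0 = 27.00 sin 64.8° = 24.43 m/s.
Flight time T = 2 v_y0 / g = 2.002 s.
Range: R = vₓ T = 11.50 × 2.002 = 23.02 m.

23.0 m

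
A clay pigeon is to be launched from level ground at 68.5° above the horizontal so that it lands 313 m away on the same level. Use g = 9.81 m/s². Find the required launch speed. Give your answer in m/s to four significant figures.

From R = (v₀² / g) sin 2θ: v₀ = √(gR / sin 2θ).
v₀ = √(9.81 × 313 / sin 137.0°) = √(3071 / 0.6820) = √4502.3 = 67.10 m/s.

67.10 m/s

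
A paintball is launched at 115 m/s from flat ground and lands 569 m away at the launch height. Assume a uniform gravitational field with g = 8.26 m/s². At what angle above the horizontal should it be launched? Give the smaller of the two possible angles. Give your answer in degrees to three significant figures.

R = v₀² sin 2θ / g gives sin 2θ = gR/v₀² = 8.26·569/115² = 0.3554.
2θ = 20.82° or 180° − 20.82° = 159.2°, so θ = 10.41° or 79.59°.
The smaller angle is 10.41°.

10.4°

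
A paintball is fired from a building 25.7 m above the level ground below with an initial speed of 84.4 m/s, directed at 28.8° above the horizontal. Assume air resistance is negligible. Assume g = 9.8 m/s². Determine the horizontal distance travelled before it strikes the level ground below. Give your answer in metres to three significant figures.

657 m

Resolve: vₓ = 84.40 cos 28.8° = 73.96 m/s and v_y0 = 84.40 sin 28.8° = 40.66 m/s.
Vertical motion (up positive, ground at y = 0): 4.900 t² − (40.66) t − 25.7 = 0, so t = (40.66 + √(40.66² + 2·9.80·25.7)) / 9.80 = (40.66 + 46.44) / 9.80 = 8.888 s.
Horizontal distance: R = vₓ t = 73.96 × 8.888 = 657.4 m.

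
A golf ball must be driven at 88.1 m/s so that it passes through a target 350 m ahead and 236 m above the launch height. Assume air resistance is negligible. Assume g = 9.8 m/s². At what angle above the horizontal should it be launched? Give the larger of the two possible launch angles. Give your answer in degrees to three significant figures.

Trajectory: y = x tanθ − g x² (1 + tan²θ)/(2v₀²). With x = 350, y = 236, v₀ = 88.1, g = 9.80:
77.34 tan²θ − 350 tanθ + (313.3) = 0.
tanθ = [350 ± √(350² − 4 × 77.34 × (313.3))] / (2 × 77.34) = (350 ± 159.9) / 154.7, giving tanθ = 1.229 or 3.297.
θ = 50.87° or 73.13°; the larger is 73.13°.

73.1°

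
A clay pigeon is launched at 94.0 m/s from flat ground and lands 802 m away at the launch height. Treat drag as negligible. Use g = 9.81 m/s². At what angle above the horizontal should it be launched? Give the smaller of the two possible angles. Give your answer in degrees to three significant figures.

From R = (v₀²/g) sin 2θ: sin 2θ = 9.81 × 802 / 8836.0 = 0.8904.
2θ = 62.92° or 180° − 62.92° = 117.1°, so θ = 31.46° or 58.54°.
The smaller angle is 31.46°.

31.5°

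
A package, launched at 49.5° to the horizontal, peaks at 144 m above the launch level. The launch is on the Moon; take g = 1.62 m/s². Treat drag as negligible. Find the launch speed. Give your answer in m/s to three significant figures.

At the peak v_y = 0, so v_y0 = √(2gH) = √(2 × 1.62 × 144) = 21.60 m/s.
v_y0 = v₀ sin θ ⇒ v₀ = 21.60 / sin 49.5° = 28.41 m/s.

28.4 m/s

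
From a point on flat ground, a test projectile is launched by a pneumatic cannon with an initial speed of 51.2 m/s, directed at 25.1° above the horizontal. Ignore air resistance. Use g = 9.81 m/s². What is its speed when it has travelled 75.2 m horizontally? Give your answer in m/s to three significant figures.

Components: vₓ = 51.20 cos 25.1° = 46.37 m/s, v_y0 = 51.20 sin 25.1° = 21.72 m/s.
x = vₓ t ⇒ t = 75.2/46.37 = 1.622 s.
Vertical velocity there: v_y = v_y0 − g t = 21.72 − 9.81 × 1.622 = 5.808 m/s.
Speed: √(vₓ² + v_y²) = √(46.37² + 5.808²) = 46.73 m/s.

46.7 m/s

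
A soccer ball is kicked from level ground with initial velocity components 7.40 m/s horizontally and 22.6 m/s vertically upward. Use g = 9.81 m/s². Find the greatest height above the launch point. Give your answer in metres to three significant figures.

Peak height H = v_y0² / (2g) = 510.76 / 19.62 = 26.03 m.

26.0 m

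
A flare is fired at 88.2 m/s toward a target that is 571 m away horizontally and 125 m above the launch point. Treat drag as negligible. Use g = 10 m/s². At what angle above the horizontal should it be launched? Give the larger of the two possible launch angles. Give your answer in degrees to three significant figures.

Trajectory: y = x tanθ − g x² (1 + tan²θ)/(2v₀²). With x = 571, y = 125, v₀ = 88.2, g = 10.0:
209.6 tan²θ − 571 tanθ + (334.6) = 0.
tanθ = [571 ± √(571² − 4 × 209.6 × (334.6))] / (2 × 209.6) = (571 ± 213.5) / 419.1, giving tanθ = 0.8529 or 1.872.
θ = 40.46° or 61.89°; the larger is 61.89°.

61.9°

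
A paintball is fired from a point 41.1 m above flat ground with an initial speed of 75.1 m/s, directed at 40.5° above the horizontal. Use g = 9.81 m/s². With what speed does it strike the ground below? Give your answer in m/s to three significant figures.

Horizontal component vₓ = 75.10 cos 40.5° = 57.11 m/s; vertical v_y0 = 75.10 sin 40.5° = 48.77 m/s.
Vertical motion (up positive, ground at y = 0): 4.905 t² − (48.77) t − 41.1 = 0, so t = (48.77 + √(48.77² + 2·9.81·41.1)) / 9.81 = (48.77 + 56.44) / 9.81 = 10.72 s.
Vertical velocity at impact: v_y = v_y0 − g t = 48.77 − 9.81 × 10.72 = −56.44 m/s.
Speed: |v| = √(vₓ² + v_y²) = √(57.11² + 56.44²) = 80.29 m/s.

80.3 m/s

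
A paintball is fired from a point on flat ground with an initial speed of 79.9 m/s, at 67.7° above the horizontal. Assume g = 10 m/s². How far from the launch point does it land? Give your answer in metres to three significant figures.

Resolve: vₓ = 79.90 cos 67.7° = 30.32 m/s and v_y0 = 79.90 sin 67.7° = 73.92 m/s.
Time aloft: T = 2 v_y0 / g = 2 × 73.92 / 10.0 = 14.78 s.
Horizontal distance R = vₓ T = 30.32 × 14.78 = 448.3 m.

448 m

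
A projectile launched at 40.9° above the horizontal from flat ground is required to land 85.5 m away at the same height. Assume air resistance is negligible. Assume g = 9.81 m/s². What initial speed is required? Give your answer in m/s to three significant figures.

29.1 m/s

On level ground R = v₀² sin 2θ / g ⇒ v₀ = √(gR / sin 2θ).
v₀ = √(9.81 × 85.5 / sin 81.80°) = √(838.8 / 0.9898) = √847.42 = 29.11 m/s.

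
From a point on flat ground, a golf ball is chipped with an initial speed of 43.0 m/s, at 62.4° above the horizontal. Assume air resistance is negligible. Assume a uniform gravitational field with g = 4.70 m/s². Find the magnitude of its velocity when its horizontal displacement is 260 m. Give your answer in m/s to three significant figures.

30.6 m/s

Resolve: vₓ = 43.00 cos 62.4° = 19.92 m/s and v_y0 = 43.00 sin 62.4° = 38.11 m/s.
x = vₓ t ⇒ t = 260/19.92 = 13.05 s.
Vertical velocity there: v_y = v_y0 − g t = 38.11 − 4.70 × 13.05 = −23.23 m/s.
Speed: √(vₓ² + v_y²) = √(19.92² + 23.23²) = 30.60 m/s.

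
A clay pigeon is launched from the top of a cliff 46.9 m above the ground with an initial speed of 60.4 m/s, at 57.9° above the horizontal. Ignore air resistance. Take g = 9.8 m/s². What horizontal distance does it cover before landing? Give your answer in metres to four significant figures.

362.4 m

Resolve: vₓ = 60.40 cos 57.9° = 32.10 m/s and v_y0 = 60.40 sin 57.9° = 51.17 m/s.
Vertical motion (up positive, ground at y = 0): 4.900 t² − (51.17) t − 46.9 = 0, so t = (51.17 + √(51.17² + 2·9.80·46.9)) / 9.80 = (51.17 + 59.47) / 9.80 = 11.29 s.
Horizontal distance: R = vₓ t = 32.10 × 11.29 = 362.4 m.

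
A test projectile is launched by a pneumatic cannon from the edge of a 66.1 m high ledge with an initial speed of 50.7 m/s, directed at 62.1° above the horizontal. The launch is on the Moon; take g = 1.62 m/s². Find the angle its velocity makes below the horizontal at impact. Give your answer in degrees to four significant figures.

63.28°

Horizontal component vₓ = 50.70 cos 62.1° = 23.72 m/s; vertical v_y0 = 50.70 sin 62.1° = 44.81 m/s.
With up positive and y = 0 at the ground: y(t) = 66.1 + (44.81) t − 0.8100 t². Setting y = 0 and taking the positive root: t = [44.81 + √(44.81² + 2·1.62·66.1)] / 1.62 = (44.81 + 47.14) / 1.62 = 56.76 s.
At impact: v_y = v_y0 − g t = −47.14 m/s; vₓ = 23.72 m/s.
Angle below horizontal: arctan(|v_y|/vₓ) = arctan(47.14/23.72) = 63.28°.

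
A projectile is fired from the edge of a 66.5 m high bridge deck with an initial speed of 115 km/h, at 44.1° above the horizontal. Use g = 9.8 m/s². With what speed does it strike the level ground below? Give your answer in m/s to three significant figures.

Convert: 115 km/h = 115/3.6 = 31.94 m/s.
vₓ = 31.94 cos 44.1° = 22.94 m/s; v_y0 = 31.94 sin 44.1° = 22.23 m/s.
Vertical motion (up positive, ground at y = 0): 4.900 t² − (22.23) t − 66.5 = 0, so t = (22.23 + √(22.23² + 2·9.80·66.5)) / 9.80 = (22.23 + 42.40) / 9.80 = 6.595 s.
Vertical velocity at impact: v_y = v_y0 − g t = 22.23 − 9.80 × 6.595 = −42.40 m/s.
Speed: |v| = √(vₓ² + v_y²) = √(22.94² + 42.40²) = 48.21 m/s.

48.2 m/s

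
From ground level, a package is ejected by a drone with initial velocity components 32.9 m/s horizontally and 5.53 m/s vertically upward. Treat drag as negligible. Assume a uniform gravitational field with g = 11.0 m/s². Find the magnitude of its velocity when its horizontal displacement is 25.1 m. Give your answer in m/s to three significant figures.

33.0 m/s

x = vₓ t ⇒ t = 25.1/32.90 = 0.7629 s.
Vertical velocity there: v_y = v_y0 − g t = 5.530 − 11.0 × 0.7629 = −2.862 m/s.
Speed: √(vₓ² + v_y²) = √(32.90² + 2.862²) = 33.02 m/s.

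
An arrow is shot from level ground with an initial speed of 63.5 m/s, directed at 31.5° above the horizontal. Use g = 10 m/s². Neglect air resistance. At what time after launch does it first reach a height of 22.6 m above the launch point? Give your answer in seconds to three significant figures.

Components: vₓ = 63.50 cos 31.5° = 54.14 m/s, v_y0 = 63.50 sin 31.5° = 33.18 m/s.
Require v_y0 t − ½ g t² = 22.6, i.e. 5.000 t² − 33.18 t + 22.6 = 0.
t = [33.18 ± √(33.18² − 2·10.0·22.6)] / 10.0 = (33.18 ± 25.47) / 10.0, so t = 0.7707 s or t = 5.865 s.
The first (ascending) time is 0.7707 s.

0.771 s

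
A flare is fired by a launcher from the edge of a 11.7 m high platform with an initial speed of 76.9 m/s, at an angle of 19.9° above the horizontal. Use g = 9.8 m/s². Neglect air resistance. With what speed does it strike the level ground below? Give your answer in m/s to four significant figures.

78.38 m/s

Components: vₓ = 76.90 cos 19.9° = 72.31 m/s, v_y0 = 76.90 sin 19.9° = 26.18 m/s.
The projectile lands when y = 11.7 + (26.18) t − ½·9.80·t² = 0. Positive root: t = (26.18 + √(26.18² + 2·9.80·11.7)) / 9.80 = (26.18 + 30.24) / 9.80 = 5.757 s.
Vertical velocity at impact: v_y = v_y0 − g t = 26.18 − 9.80 × 5.757 = −30.24 m/s.
Speed: |v| = √(vₓ² + v_y²) = √(72.31² + 30.24²) = 78.38 m/s.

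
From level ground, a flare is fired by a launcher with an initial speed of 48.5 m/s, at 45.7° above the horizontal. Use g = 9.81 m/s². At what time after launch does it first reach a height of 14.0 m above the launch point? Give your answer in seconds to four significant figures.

Resolve: vₓ = 48.50 cos 45.7° = 33.87 m/s and v_y0 = 48.50 sin 45.7° = 34.71 m/s.
Require v_y0 t − ½ g t² = 14.0, i.e. 4.905 t² − 34.71 t + 14.0 = 0.
t = [34.71 ± √(34.71² − 2·9.81·14.0)] / 9.81 = (34.71 ± 30.50) / 9.81, so t = 0.4294 s or t = 6.647 s.
The first (ascending) time is 0.4294 s.

0.4294 s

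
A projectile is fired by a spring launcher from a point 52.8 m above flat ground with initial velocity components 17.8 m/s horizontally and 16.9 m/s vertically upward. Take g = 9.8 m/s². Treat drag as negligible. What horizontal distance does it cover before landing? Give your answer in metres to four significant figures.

Vertical motion (up positive, ground at y = 0): 4.900 t² − (16.90) t − 52.8 = 0, so t = (16.90 + √(16.90² + 2·9.80·52.8)) / 9.80 = (16.90 + 36.34) / 9.80 = 5.433 s.
Horizontal distance: R = vₓ t = 17.80 × 5.433 = 96.70 m.

96.70 m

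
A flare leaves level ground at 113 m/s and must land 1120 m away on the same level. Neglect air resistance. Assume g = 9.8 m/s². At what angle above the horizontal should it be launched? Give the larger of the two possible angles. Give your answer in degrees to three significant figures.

From R = (v₀²/g) sin 2θ: sin 2θ = 9.80 × 1120 / 12769 = 0.8596.
2θ = 59.27° or 180° − 59.27° = 120.7°, so θ = 29.63° or 60.37°.
The larger angle is 60.37°.

60.4°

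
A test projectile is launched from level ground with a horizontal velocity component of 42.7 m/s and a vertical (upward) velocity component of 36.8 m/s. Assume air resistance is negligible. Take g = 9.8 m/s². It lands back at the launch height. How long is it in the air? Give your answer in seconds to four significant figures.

7.510 s

Time of flight on level ground: T = 2 v_y0 / g = 2 × 36.80 / 9.80 = 7.510 s.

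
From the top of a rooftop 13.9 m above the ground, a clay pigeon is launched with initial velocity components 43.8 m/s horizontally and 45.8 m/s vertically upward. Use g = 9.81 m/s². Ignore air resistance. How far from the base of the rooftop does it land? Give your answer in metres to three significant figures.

The projectile lands when y = 13.9 + (45.80) t − ½·9.81·t² = 0. Positive root: t = (45.80 + √(45.80² + 2·9.81·13.9)) / 9.81 = (45.80 + 48.69) / 9.81 = 9.632 s.
Horizontal distance: R = vₓ t = 43.80 × 9.632 = 421.9 m.

422 m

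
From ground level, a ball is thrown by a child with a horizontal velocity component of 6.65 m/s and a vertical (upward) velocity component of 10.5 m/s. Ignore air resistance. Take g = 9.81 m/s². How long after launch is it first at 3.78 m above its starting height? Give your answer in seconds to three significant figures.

0.458 s

Require v_y0 t − ½ g t² = 3.78, i.e. 4.905 t² − 10.50 t + 3.78 = 0.
Quadratic formula: t = (10.50 ± √36.086) / 9.81 = (10.50 ± 6.007) / 9.81 → t = 0.4580 s or 1.683 s.
The first (ascending) time is 0.4580 s.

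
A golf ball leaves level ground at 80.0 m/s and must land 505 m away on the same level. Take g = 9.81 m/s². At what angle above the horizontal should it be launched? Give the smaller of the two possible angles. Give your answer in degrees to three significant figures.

From R = (v₀²/g) sin 2θ: sin 2θ = 9.81 × 505 / 6400.0 = 0.7741.
2θ = 50.72° or 180° − 50.72° = 129.3°, so θ = 25.36° or 64.64°.
The smaller angle is 25.36°.

25.4°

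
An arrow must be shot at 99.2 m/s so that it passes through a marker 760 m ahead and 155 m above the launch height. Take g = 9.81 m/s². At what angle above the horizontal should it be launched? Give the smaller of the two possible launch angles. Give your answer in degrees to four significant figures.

Trajectory: y = x tanθ − g x² (1 + tan²θ)/(2v₀²). With x = 760, y = 155, v₀ = 99.2, g = 9.81:
287.9 tan²θ − 760 tanθ + (442.9) = 0.
tanθ = [760 ± √(760² − 4 × 287.9 × (442.9))] / (2 × 287.9) = (760 ± 259.9) / 575.8, giving tanθ = 0.8685 or 1.771.
θ = 40.97° or 60.55°; the smaller is 40.97°.

40.97°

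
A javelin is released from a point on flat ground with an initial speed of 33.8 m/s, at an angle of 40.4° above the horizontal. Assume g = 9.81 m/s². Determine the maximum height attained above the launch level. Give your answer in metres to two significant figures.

24 m

Resolve: vₓ = 33.80 cos 40.4° = 25.74 m/s and v_y0 = 33.80 sin 40.4° = 21.91 m/s.
At the apex v_y = 0, so H = v_y0²/(2g) = 21.91²/19.62 = 24.46 m.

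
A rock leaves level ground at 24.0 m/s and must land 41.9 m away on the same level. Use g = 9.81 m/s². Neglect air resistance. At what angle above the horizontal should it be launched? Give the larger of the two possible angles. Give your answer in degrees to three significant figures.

67.2°

From R = (v₀²/g) sin 2θ: sin 2θ = 9.81 × 41.9 / 576.00 = 0.7136.
2θ = 45.53° or 180° − 45.53° = 134.5°, so θ = 22.76° or 67.24°.
The larger angle is 67.24°.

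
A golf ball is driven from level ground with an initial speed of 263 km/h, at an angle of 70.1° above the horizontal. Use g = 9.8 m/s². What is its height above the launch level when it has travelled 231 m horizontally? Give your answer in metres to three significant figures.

215 m

Convert: 263 km/h = 263/3.6 = 73.06 m/s.
vₓ = 73.06 cos 70.1° = 24.87 m/s; v_y0 = 73.06 sin 70.1° = 68.69 m/s.
x = vₓ t ⇒ t = 231/24.87 = 9.290 s.
Height: y = v_y0 t − ½ g t² = 68.69 × 9.290 − 4.900 × 9.290² = 638.1 − 422.9 = 215.3 m.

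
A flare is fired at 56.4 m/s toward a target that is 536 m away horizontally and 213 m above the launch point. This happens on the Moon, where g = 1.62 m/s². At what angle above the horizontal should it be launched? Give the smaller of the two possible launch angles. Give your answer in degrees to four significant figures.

30.10°

Trajectory: y = x tanθ − g x² (1 + tan²θ)/(2v₀²). With x = 536, y = 213, v₀ = 56.4, g = 1.62:
73.16 tan²θ − 536 tanθ + (286.2) = 0.
tanθ = [536 ± √(536² − 4 × 73.16 × (286.2))] / (2 × 73.16) = (536 ± 451.2) / 146.3, giving tanθ = 0.5797 or 6.747.
θ = 30.10° or 81.57°; the smaller is 30.10°.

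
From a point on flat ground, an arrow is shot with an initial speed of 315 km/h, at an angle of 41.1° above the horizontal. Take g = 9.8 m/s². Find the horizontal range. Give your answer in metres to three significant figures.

Convert: 315 km/h = 315/3.6 = 87.50 m/s.
Horizontal component vₓ = 87.50 cos 41.1° = 65.94 m/s; vertical v_y0 = 87.50 sin 41.1° = 57.52 m/s.
Time aloft: T = 2 v_y0 / g = 2 × 57.52 / 9.80 = 11.74 s.
Horizontal distance R = vₓ T = 65.94 × 11.74 = 774.0 m.

774 m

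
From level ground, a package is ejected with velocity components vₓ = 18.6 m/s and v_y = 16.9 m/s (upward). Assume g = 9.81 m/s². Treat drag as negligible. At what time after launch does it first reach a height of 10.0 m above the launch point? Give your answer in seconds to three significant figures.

Require v_y0 t − ½ g t² = 10.0, i.e. 4.905 t² − 16.90 t + 10.0 = 0.
Quadratic formula: t = (16.90 ± √89.410) / 9.81 = (16.90 ± 9.456) / 9.81 → t = 0.7588 s or 2.687 s.
The first (ascending) time is 0.7588 s.

0.759 s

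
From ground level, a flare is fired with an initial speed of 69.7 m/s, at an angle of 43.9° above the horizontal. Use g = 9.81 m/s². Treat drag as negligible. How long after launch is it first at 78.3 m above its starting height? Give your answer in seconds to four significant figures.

2.044 s

Components: vₓ = 69.70 cos 43.9° = 50.22 m/s, v_y0 = 69.70 sin 43.9° = 48.33 m/s.
Set y = v_y0 t − ½ g t² = 78.3: 4.905 t² − 48.33 t + 78.3 = 0.
Quadratic formula: t = (48.33 ± √799.55) / 9.81 = (48.33 ± 28.28) / 9.81 → t = 2.044 s or 7.809 s.
The first (ascending) time is 2.044 s.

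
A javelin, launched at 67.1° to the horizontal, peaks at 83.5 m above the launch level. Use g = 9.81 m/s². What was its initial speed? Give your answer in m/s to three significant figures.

At the peak v_y = 0, so v_y0 = √(2gH) = √(2 × 9.81 × 83.5) = 40.48 m/s.
v_y0 = v₀ sin θ ⇒ v₀ = 40.48 / sin 67.1° = 43.94 m/s.

43.9 m/s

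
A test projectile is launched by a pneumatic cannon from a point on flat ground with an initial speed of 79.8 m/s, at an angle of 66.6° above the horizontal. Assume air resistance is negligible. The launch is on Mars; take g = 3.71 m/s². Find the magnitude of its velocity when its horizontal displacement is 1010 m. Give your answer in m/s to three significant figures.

55.0 m/s

Components: vₓ = 79.80 cos 66.6° = 31.69 m/s, v_y0 = 79.80 sin 66.6° = 73.24 m/s.
Time to reach x = 1010 m: t = x/vₓ = 1010/31.69 = 31.87 s.
Vertical velocity there: v_y = v_y0 − g t = 73.24 − 3.71 × 31.87 = −45.00 m/s.
Speed: √(vₓ² + v_y²) = √(31.69² + 45.00²) = 55.04 m/s.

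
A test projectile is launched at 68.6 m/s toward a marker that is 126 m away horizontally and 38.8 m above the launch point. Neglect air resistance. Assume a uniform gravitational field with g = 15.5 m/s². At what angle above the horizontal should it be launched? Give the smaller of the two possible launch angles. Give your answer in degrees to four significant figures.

30.41°

Trajectory: y = x tanθ − g x² (1 + tan²θ)/(2v₀²). With x = 126, y = 38.8, v₀ = 68.6, g = 15.5:
26.15 tan²θ − 126 tanθ + (64.95) = 0.
tanθ = [126 ± √(126² − 4 × 26.15 × (64.95))] / (2 × 26.15) = (126 ± 95.31) / 52.29, giving tanθ = 0.5869 or 4.232.
θ = 30.41° or 76.71°; the smaller is 30.41°.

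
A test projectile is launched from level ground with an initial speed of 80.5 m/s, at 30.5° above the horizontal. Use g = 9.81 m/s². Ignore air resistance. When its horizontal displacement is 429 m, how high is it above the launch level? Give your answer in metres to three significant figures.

65.1 m

Resolve: vₓ = 80.50 cos 30.5° = 69.36 m/s and v_y0 = 80.50 sin 30.5° = 40.86 m/s.
At x = 429 m, t = x/vₓ = 429/69.36 = 6.185 s.
Height: y = v_y0 t − ½ g t² = 40.86 × 6.185 − 4.905 × 6.185² = 252.7 − 187.6 = 65.06 m.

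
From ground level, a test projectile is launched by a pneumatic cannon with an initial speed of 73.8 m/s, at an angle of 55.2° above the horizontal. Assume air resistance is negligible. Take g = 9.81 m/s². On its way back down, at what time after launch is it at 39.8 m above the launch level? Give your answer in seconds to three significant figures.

Components: vₓ = 73.80 cos 55.2° = 42.12 m/s, v_y0 = 73.80 sin 55.2° = 60.60 m/s.
Set y = v_y0 t − ½ g t² = 39.8: 4.905 t² − 60.60 t + 39.8 = 0.
Quadratic formula: t = (60.60 ± √2891.6) / 9.81 = (60.60 ± 53.77) / 9.81 → t = 0.6960 s or 11.66 s.
The descending-branch root is 11.66 s.

11.7 s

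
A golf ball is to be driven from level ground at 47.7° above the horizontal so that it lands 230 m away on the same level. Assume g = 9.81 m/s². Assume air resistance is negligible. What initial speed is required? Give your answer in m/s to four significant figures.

Level-ground range: R = v₀² sin(2θ)/g, so v₀ = √(gR / sin 2θ).
v₀ = √(9.81 × 230 / sin 95.40°) = √(2256 / 0.9956) = √2266.4 = 47.61 m/s.

47.61 m/s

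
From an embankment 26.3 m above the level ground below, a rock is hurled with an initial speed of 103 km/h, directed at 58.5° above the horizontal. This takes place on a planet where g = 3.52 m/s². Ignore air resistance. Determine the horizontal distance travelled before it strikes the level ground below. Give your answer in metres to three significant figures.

222 m

Convert: 103 km/h = 103/3.6 = 28.61 m/s.
Components: vₓ = 28.61 cos 58.5° = 14.95 m/s, v_y0 = 28.61 sin 58.5° = 24.39 m/s.
The projectile lands when y = 26.3 + (24.39) t − ½·3.52·t² = 0. Positive root: t = (24.39 + √(24.39² + 2·3.52·26.3)) / 3.52 = (24.39 + 27.93) / 3.52 = 14.87 s.
Horizontal distance: R = vₓ t = 14.95 × 14.87 = 222.2 m.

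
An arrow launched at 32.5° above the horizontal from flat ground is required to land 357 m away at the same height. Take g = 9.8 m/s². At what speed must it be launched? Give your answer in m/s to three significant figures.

Level-ground range: R = v₀² sin(2θ)/g, so v₀ = √(gR / sin 2θ).
v₀ = √(9.80 × 357 / sin 65.00°) = √(3499 / 0.9063) = √3860.3 = 62.13 m/s.

62.1 m/s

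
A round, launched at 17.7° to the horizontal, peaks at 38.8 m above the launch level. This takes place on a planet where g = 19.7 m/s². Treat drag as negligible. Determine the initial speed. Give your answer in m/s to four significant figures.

128.6 m/s

At the peak v_y = 0, so v_y0 = √(2gH) = √(2 × 19.7 × 38.8) = 39.10 m/s.
v_y0 = v₀ sin θ ⇒ v₀ = 39.10 / sin 17.7° = 128.6 m/s.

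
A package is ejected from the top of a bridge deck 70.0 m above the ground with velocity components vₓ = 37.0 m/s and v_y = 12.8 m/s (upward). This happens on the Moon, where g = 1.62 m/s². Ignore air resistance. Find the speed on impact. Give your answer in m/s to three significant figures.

41.9 m/s

The projectile lands when y = 70.0 + (12.80) t − ½·1.62·t² = 0. Positive root: t = (12.80 + √(12.80² + 2·1.62·70.0)) / 1.62 = (12.80 + 19.76) / 1.62 = 20.10 s.
Vertical velocity at impact: v_y = v_y0 − g t = 12.80 − 1.62 × 20.10 = −19.76 m/s.
Speed: |v| = √(vₓ² + v_y²) = √(37.00² + 19.76²) = 41.95 m/s.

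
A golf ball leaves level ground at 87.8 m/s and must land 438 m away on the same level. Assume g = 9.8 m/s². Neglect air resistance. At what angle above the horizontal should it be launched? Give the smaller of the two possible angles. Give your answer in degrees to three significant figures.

Level-ground range R = v₀² sin(2θ)/g ⇒ sin(2θ) = gR/v₀² = 9.80 × 438 / 87.8² = 0.5568.
2θ = 33.84° or 180° − 33.84° = 146.2°, so θ = 16.92° or 73.08°.
The smaller angle is 16.92°.

16.9°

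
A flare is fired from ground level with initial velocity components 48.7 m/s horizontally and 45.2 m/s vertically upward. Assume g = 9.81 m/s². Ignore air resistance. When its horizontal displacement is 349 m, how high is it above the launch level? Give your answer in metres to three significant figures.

x = vₓ t ⇒ t = 349/48.70 = 7.166 s.
Height: y = v_y0 t − ½ g t² = 45.20 × 7.166 − 4.905 × 7.166² = 323.9 − 251.9 = 72.02 m.

72.0 m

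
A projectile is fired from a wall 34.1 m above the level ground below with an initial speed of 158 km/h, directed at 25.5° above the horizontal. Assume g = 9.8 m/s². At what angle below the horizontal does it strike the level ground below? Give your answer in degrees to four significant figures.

Convert: 158 km/h = 158/3.6 = 43.89 m/s.
Resolve: vₓ = 43.89 cos 25.5° = 39.61 m/s and v_y0 = 43.89 sin 25.5° = 18.89 m/s.
Vertical motion (up positive, ground at y = 0): 4.900 t² − (18.89) t − 34.1 = 0, so t = (18.89 + √(18.89² + 2·9.80·34.1)) / 9.80 = (18.89 + 32.02) / 9.80 = 5.196 s.
At impact: v_y = v_y0 − g t = −32.02 m/s; vₓ = 39.61 m/s.
Angle below horizontal: arctan(|v_y|/vₓ) = arctan(32.02/39.61) = 38.95°.

38.95°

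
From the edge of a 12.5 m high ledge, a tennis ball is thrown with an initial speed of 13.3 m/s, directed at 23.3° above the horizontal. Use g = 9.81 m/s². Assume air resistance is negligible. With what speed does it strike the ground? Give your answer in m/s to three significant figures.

20.5 m/s

Horizontal component vₓ = 13.30 cos 23.3° = 12.22 m/s; vertical v_y0 = 13.30 sin 23.3° = 5.261 m/s.
With up positive and y = 0 at the ground: y(t) = 12.5 + (5.261) t − 4.905 t². Setting y = 0 and taking the positive root: t = [5.261 + √(5.261² + 2·9.81·12.5)] / 9.81 = (5.261 + 16.52) / 9.81 = 2.220 s.
Vertical velocity at impact: v_y = v_y0 − g t = 5.261 − 9.81 × 2.220 = −16.52 m/s.
Speed: |v| = √(vₓ² + v_y²) = √(12.22² + 16.52²) = 20.55 m/s.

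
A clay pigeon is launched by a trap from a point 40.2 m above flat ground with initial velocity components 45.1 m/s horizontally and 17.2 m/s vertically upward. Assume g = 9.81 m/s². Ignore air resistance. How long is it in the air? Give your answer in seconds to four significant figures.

5.110 s

Vertical motion (up positive, ground at y = 0): 4.905 t² − (17.20) t − 40.2 = 0, so t = (17.20 + √(17.20² + 2·9.81·40.2)) / 9.81 = (17.20 + 32.93) / 9.81 = 5.110 s.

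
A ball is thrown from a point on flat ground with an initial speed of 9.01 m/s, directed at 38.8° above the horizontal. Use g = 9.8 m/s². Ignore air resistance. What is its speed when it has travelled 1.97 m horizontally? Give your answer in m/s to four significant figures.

7.596 m/s

Horizontal component vₓ = 9.010 cos 38.8° = 7.022 m/s; vertical v_y0 = 9.010 sin 38.8° = 5.646 m/s.
At x = 1.97 m, t = x/vₓ = 1.97/7.022 = 0.2806 s.
Vertical velocity there: v_y = v_y0 − g t = 5.646 − 9.80 × 0.2806 = 2.896 m/s.
Speed: √(vₓ² + v_y²) = √(7.022² + 2.896²) = 7.596 m/s.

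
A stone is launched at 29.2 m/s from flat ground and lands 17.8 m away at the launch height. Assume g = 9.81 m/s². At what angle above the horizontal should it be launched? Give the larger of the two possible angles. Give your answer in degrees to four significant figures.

84.09°

From R = (v₀²/g) sin 2θ: sin 2θ = 9.81 × 17.8 / 852.64 = 0.2048.
2θ = 11.82° or 180° − 11.82° = 168.2°, so θ = 5.909° or 84.09°.
The larger angle is 84.09°.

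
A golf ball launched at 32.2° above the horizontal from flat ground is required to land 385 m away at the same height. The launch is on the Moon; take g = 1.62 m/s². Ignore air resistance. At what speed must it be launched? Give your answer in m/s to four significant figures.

26.30 m/s

From R = (v₀² / g) sin 2θ: v₀ = √(gR / sin 2θ).
v₀ = √(1.62 × 385 / sin 64.40°) = √(623.7 / 0.9018) = √691.59 = 26.30 m/s.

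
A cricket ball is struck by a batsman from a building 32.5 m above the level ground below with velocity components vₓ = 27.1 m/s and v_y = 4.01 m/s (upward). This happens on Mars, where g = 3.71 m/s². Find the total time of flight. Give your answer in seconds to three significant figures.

Vertical motion (up positive, ground at y = 0): 1.855 t² − (4.010) t − 32.5 = 0, so t = (4.010 + √(4.010² + 2·3.71·32.5)) / 3.71 = (4.010 + 16.04) / 3.71 = 5.404 s.

5.40 s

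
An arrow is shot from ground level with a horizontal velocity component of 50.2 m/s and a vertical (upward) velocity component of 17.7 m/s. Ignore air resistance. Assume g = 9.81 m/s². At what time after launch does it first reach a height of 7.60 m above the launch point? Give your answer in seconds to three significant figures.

0.498 s

Set y = v_y0 t − ½ g t² = 7.60: 4.905 t² − 17.70 t + 7.60 = 0.
Quadratic formula: t = (17.70 ± √164.18) / 9.81 = (17.70 ± 12.81) / 9.81 → t = 0.4981 s or 3.110 s.
The first (ascending) time is 0.4981 s.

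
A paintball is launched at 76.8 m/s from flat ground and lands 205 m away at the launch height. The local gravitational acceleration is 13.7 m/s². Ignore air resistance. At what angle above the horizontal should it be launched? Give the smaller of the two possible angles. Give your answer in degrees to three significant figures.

14.2°

Level-ground range R = v₀² sin(2θ)/g ⇒ sin(2θ) = gR/v₀² = 13.7 × 205 / 76.8² = 0.4762.
2θ = 28.43° or 180° − 28.43° = 151.6°, so θ = 14.22° or 75.78°.
The smaller angle is 14.22°.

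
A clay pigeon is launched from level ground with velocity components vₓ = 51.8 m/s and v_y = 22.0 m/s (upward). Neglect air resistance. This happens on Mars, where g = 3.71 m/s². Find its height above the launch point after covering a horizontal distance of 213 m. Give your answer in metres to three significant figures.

59.1 m

Time to reach x = 213 m: t = x/vₓ = 213/51.80 = 4.112 s.
Height: y = v_y0 t − ½ g t² = 22.00 × 4.112 − 1.855 × 4.112² = 90.46 − 31.36 = 59.10 m.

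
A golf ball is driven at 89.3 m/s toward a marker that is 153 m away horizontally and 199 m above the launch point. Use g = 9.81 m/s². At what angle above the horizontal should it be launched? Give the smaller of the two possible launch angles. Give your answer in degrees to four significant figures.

Trajectory: y = x tanθ − g x² (1 + tan²θ)/(2v₀²). With x = 153, y = 199, v₀ = 89.3, g = 9.81:
14.40 tan²θ − 153 tanθ + (213.4) = 0.
tanθ = [153 ± √(153² − 4 × 14.40 × (213.4))] / (2 × 14.40) = (153 ± 105.4) / 28.80, giving tanθ = 1.651 or 8.975.
θ = 58.80° or 83.64°; the smaller is 58.80°.

58.80°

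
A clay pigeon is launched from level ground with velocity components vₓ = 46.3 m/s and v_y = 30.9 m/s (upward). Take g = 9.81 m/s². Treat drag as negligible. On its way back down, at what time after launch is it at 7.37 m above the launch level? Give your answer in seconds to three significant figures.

6.05 s

Height y(t) = 30.90 t − 4.905 t² = 7.37 gives 4.905 t² − 30.90 t + 7.37 = 0.
t = [30.90 ± √(30.90² − 2·9.81·7.37)] / 9.81 = (30.90 ± 28.46) / 9.81, so t = 0.2483 s or t = 6.051 s.
The descending-branch root is 6.051 s.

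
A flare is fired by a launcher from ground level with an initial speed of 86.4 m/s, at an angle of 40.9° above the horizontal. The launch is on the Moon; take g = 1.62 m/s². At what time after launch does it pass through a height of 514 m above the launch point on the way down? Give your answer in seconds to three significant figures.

59.1 s

Horizontal component vₓ = 86.40 cos 40.9° = 65.31 m/s; vertical v_y0 = 86.40 sin 40.9° = 56.57 m/s.
Require v_y0 t − ½ g t² = 514, i.e. 0.8100 t² − 56.57 t + 514 = 0.
t = [56.57 ± √(56.57² − 2·1.62·514)] / 1.62 = (56.57 ± 39.18) / 1.62, so t = 10.74 s or t = 59.10 s.
The descending-branch root is 59.10 s.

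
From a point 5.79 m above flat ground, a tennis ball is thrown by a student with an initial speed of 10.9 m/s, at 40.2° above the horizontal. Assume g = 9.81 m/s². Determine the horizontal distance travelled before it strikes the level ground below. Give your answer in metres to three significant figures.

16.8 m

vₓ = 10.90 cos 40.2° = 8.325 m/s; v_y0 = 10.90 sin 40.2° = 7.035 m/s.
The projectile lands when y = 5.79 + (7.035) t − ½·9.81·t² = 0. Positive root: t = (7.035 + √(7.035² + 2·9.81·5.79)) / 9.81 = (7.035 + 12.77) / 9.81 = 2.019 s.
Horizontal distance: R = vₓ t = 8.325 × 2.019 = 16.81 m.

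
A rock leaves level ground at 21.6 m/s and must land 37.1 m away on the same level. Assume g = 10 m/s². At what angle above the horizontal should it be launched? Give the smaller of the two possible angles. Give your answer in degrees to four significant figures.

26.34°

Level-ground range R = v₀² sin(2θ)/g ⇒ sin(2θ) = gR/v₀² = 10.0 × 37.1 / 21.6² = 0.7952.
2θ = 52.67° or 180° − 52.67° = 127.3°, so θ = 26.34° or 63.66°.
The smaller angle is 26.34°.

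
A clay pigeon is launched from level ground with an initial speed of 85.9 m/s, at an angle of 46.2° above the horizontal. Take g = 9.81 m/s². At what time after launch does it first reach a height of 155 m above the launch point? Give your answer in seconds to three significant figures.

3.43 s

Resolve: vₓ = 85.90 cos 46.2° = 59.46 m/s and v_y0 = 85.90 sin 46.2° = 62.00 m/s.
Require v_y0 t − ½ g t² = 155, i.e. 4.905 t² − 62.00 t + 155 = 0.
t = [62.00 ± √(62.00² − 2·9.81·155)] / 9.81 = (62.00 ± 28.33) / 9.81, so t = 3.432 s or t = 9.208 s.
The first (ascending) time is 3.432 s.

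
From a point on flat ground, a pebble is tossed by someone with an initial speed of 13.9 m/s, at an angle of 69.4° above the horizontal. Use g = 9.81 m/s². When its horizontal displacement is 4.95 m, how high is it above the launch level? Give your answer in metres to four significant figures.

8.144 m

Resolve: vₓ = 13.90 cos 69.4° = 4.891 m/s and v_y0 = 13.90 sin 69.4° = 13.01 m/s.
Time to reach x = 4.95 m: t = x/vₓ = 4.95/4.891 = 1.012 s.
Height: y = v_y0 t − ½ g t² = 13.01 × 1.012 − 4.905 × 1.012² = 13.17 − 5.025 = 8.144 m.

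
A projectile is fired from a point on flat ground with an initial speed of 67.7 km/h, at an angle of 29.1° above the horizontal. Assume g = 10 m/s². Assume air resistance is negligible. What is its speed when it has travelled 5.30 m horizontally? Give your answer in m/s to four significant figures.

17.47 m/s

Convert: 67.7 km/h = 67.7/3.6 = 18.81 m/s.
Resolve: vₓ = 18.81 cos 29.1° = 16.43 m/s and v_y0 = 18.81 sin 29.1° = 9.146 m/s.
At x = 5.30 m, t = x/vₓ = 5.30/16.43 = 0.3225 s.
Vertical velocity there: v_y = v_y0 − g t = 9.146 − 10.0 × 0.3225 = 5.920 m/s.
Speed: √(vₓ² + v_y²) = √(16.43² + 5.920²) = 17.47 m/s.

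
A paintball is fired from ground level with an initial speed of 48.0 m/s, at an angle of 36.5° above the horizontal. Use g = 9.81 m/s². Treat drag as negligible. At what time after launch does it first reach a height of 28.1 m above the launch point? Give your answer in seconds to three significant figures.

vₓ = 48.00 cos 36.5° = 38.59 m/s; v_y0 = 48.00 sin 36.5° = 28.55 m/s.
Require v_y0 t − ½ g t² = 28.1, i.e. 4.905 t² − 28.55 t + 28.1 = 0.
t = [28.55 ± √(28.55² − 2·9.81·28.1)] / 9.81 = (28.55 ± 16.24) / 9.81, so t = 1.255 s or t = 4.566 s.
The first (ascending) time is 1.255 s.

1.25 s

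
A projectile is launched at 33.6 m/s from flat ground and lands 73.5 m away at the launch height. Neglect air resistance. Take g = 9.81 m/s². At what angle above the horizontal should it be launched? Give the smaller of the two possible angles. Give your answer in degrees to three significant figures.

From R = (v₀²/g) sin 2θ: sin 2θ = 9.81 × 73.5 / 1129.0 = 0.6387.
2θ = 39.69° or 180° − 39.69° = 140.3°, so θ = 19.85° or 70.15°.
The smaller angle is 19.85°.

19.8°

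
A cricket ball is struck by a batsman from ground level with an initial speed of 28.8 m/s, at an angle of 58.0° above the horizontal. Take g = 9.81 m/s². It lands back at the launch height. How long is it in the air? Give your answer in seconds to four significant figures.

4.979 s

vₓ = 28.80 cos 58.0° = 15.26 m/s; v_y0 = 28.80 sin 58.0° = 24.42 m/s.
Landing at launch height ⇒ T = 2 v_y0 / g = 2 × 24.42 / 9.81 = 4.979 s.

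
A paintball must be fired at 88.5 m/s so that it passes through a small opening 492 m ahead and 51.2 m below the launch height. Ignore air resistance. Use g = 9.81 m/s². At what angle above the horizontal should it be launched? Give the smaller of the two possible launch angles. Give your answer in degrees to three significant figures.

12.3°

Trajectory: y = x tanθ − g x² (1 + tan²θ)/(2v₀²). With x = 492, y = −51.2, v₀ = 88.5, g = 9.81:
151.6 tan²θ − 492 tanθ + (100.4) = 0.
tanθ = [492 ± √(492² − 4 × 151.6 × (100.4))] / (2 × 151.6) = (492 ± 425.7) / 303.2, giving tanθ = 0.2188 or 3.027.
θ = 12.34° or 71.72°; the smaller is 12.34°.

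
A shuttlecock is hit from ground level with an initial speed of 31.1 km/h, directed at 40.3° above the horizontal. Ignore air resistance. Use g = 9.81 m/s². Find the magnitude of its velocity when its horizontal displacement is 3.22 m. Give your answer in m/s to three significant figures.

6.64 m/s

Convert: 31.1 km/h = 31.1/3.6 = 8.639 m/s.
Horizontal component vₓ = 8.639 cos 40.3° = 6.589 m/s; vertical v_y0 = 8.639 sin 40.3° = 5.588 m/s.
Time to reach x = 3.22 m: t = x/vₓ = 3.22/6.589 = 0.4887 s.
Vertical velocity there: v_y = v_y0 − g t = 5.588 − 9.81 × 0.4887 = 0.7932 m/s.
Speed: √(vₓ² + v_y²) = √(6.589² + 0.7932²) = 6.636 m/s.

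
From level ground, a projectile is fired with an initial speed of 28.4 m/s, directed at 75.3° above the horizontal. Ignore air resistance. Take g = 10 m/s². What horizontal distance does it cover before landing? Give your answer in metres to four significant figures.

Components: vₓ = 28.40 cos 75.3° = 7.207 m/s, v_y0 = 28.40 sin 75.3° = 27.47 m/s.
Time aloft: T = 2 v_y0 / g = 2 × 27.47 / 10.0 = 5.494 s.
Horizontal distance R = vₓ T = 7.207 × 5.494 = 39.59 m.

39.59 m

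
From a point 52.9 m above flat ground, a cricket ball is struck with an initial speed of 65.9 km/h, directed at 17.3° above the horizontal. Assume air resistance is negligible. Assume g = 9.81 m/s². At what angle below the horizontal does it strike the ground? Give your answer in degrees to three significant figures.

Convert: 65.9 km/h = 65.9/3.6 = 18.31 m/s.
Resolve: vₓ = 18.31 cos 17.3° = 17.48 m/s and v_y0 = 18.31 sin 17.3° = 5.444 m/s.
Vertical motion (up positive, ground at y = 0): 4.905 t² − (5.444) t − 52.9 = 0, so t = (5.444 + √(5.444² + 2·9.81·52.9)) / 9.81 = (5.444 + 32.67) / 9.81 = 3.885 s.
At impact: v_y = v_y0 − g t = −32.67 m/s; vₓ = 17.48 m/s.
Angle below horizontal: arctan(|v_y|/vₓ) = arctan(32.67/17.48) = 61.86°.

61.9°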